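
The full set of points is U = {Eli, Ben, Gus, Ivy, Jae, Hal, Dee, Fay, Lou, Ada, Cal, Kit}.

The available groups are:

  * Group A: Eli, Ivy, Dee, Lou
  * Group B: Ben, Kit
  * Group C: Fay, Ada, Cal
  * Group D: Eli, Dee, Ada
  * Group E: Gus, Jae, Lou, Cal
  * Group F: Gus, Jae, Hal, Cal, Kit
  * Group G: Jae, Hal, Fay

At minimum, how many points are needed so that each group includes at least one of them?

The 4 points {Jae, Dee, Fay, Kit} hit every group.
No choice of 3 points meets every group, so 4 is the minimum.

4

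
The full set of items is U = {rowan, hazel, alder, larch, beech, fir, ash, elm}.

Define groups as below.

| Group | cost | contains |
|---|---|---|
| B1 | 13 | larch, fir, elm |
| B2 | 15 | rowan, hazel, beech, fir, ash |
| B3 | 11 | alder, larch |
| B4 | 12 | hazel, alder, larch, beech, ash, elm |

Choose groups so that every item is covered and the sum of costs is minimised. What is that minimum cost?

B2, B4 together cover every item (B2 ∪ B4 = {rowan, hazel, alder, larch, beech, fir, ash, elm}); total cost 15 + 12 = 27.
No covering selection has total cost below 27.

27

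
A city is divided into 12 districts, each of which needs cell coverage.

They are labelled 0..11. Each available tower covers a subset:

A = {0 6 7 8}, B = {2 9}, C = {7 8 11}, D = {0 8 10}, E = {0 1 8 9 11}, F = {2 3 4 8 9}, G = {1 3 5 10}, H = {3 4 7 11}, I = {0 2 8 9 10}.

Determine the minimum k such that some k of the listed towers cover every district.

A and B and G and H together: A ∪ B ∪ G ∪ H = {0, 1, 2, 3, 4, 5, 6, 7, 8, 9, 10, 11} — every district is covered.
No 3 of the 9 towers cover everything (all 84 combinations miss at least one district), so 4 is optimal.

4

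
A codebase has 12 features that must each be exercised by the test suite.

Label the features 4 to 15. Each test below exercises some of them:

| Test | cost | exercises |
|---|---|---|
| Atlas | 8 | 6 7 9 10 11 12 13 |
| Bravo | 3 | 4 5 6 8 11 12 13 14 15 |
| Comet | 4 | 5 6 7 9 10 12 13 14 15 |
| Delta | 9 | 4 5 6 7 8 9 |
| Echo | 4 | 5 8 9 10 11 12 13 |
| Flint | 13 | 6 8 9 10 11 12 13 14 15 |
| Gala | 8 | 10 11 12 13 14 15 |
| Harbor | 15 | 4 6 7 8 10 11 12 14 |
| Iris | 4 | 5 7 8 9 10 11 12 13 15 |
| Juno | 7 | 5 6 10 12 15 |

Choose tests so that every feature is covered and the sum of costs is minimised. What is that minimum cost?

Bravo, Iris together cover every feature (Bravo ∪ Iris = {4, 5, 6, 7, 8, 9, 10, 11, 12, 13, 14, 15}); total cost 3 + 4 = 7.
No covering selection has total cost below 7.

7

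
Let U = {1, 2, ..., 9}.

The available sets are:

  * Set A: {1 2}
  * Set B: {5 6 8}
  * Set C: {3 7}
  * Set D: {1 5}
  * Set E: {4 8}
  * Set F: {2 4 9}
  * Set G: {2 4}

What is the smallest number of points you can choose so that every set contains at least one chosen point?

4

H = {1, 4, 7, 8} meets every set (each contains at least one member of H), and |H| = 4.
No choice of 3 points meets every set, so 4 is the minimum.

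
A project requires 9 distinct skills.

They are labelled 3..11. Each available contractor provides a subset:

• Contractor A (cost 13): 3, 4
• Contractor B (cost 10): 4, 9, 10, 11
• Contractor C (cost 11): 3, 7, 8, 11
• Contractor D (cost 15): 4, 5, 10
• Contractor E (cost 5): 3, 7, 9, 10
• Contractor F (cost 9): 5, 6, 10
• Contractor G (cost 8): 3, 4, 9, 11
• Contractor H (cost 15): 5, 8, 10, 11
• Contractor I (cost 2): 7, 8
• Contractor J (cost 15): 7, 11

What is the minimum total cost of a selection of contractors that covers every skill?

F, G, I together cover every skill (F ∪ G ∪ I = {3, 4, 5, 6, 7, 8, 9, 10, 11}); total cost 9 + 8 + 2 = 19.
The greedy pick I, E, G, F costs 24; no covering selection beats 19.

19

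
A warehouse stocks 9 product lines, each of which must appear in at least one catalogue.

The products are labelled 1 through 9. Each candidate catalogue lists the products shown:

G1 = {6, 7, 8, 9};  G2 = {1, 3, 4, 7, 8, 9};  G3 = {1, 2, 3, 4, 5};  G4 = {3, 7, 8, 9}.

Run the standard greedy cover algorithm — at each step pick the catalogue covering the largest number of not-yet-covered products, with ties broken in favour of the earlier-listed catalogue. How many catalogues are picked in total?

Greedy: pick G2 (covers 6 new) → pick G3 (covers 2 new) → pick G1 (covers 1 new). Total picks: 3.
(The true minimum cover uses only 2 catalogues, so greedy is not optimal here.)

3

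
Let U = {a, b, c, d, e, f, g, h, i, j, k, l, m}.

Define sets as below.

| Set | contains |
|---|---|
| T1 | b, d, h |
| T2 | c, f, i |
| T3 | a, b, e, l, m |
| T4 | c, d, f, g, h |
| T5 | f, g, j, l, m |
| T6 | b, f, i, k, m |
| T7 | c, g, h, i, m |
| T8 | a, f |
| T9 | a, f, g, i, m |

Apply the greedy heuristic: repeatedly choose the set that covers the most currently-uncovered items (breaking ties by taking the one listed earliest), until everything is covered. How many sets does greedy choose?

4

Greedy: pick T3 (covers 5 new) → pick T4 (covers 5 new) → pick T6 (covers 2 new) → pick T5 (covers 1 new). Total picks: 4.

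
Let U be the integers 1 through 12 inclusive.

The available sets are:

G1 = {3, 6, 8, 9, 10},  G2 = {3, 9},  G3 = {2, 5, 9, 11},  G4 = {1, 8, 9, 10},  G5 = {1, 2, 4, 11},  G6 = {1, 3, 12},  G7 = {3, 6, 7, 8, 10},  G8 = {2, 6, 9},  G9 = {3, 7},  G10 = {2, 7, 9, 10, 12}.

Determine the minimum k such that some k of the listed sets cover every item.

4

G1 and G3 and G5 and G10 together: G1 ∪ G3 ∪ G5 ∪ G10 = {1, 2, 3, 4, 5, 6, 7, 8, 9, 10, 11, 12} — every item is covered.
No 3 of the 10 sets cover everything (all 120 combinations miss at least one item), so 4 is optimal.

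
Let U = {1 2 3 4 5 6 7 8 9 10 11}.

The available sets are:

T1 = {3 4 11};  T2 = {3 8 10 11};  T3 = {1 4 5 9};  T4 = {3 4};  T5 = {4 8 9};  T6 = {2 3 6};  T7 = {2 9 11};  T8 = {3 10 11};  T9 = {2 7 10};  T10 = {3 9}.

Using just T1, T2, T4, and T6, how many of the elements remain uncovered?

4

Union of T1, T2, T4, T6 = {2, 3, 4, 6, 8, 10, 11}.
Not covered: 1, 5, 7, 9 — 4 elements.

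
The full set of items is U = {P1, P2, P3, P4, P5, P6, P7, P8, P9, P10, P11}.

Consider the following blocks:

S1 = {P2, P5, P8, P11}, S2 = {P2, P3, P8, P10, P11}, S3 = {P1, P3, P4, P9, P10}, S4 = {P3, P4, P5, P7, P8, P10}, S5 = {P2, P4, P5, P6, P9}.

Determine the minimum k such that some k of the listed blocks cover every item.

4

S2, S3, S4, and S5 cover everything between them: the union {P1, P2, P3, P4, P5, P6, P7, P8, P9, P10, P11} is all of U.
No 3 of the 5 blocks cover everything (all 10 combinations miss at least one item), so 4 is optimal.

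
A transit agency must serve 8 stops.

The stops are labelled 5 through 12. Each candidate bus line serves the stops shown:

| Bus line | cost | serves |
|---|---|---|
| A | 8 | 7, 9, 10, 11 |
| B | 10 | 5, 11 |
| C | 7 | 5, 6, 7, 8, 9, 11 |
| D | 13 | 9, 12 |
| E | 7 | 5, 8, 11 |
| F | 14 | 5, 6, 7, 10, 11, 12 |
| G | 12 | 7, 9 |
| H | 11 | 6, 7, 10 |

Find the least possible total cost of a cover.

21

C, F together cover every stop (C ∪ F = {5, 6, 7, 8, 9, 10, 11, 12}); total cost 7 + 14 = 21.
No covering selection has total cost below 21.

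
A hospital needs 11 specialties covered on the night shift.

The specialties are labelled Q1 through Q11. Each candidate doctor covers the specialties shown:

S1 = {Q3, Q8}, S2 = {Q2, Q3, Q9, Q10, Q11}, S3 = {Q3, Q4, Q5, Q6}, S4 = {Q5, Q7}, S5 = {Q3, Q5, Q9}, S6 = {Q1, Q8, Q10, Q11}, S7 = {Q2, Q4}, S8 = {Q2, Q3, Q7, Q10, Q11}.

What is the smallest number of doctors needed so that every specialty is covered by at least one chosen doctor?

Take {S2, S3, S6, S8}. Their union is {Q1, Q2, Q3, Q4, Q5, Q6, Q7, Q8, Q9, Q10, Q11}, which is all 11 specialties.
No 3 of the 8 doctors cover everything (all 56 combinations miss at least one specialty), so 4 is optimal.

4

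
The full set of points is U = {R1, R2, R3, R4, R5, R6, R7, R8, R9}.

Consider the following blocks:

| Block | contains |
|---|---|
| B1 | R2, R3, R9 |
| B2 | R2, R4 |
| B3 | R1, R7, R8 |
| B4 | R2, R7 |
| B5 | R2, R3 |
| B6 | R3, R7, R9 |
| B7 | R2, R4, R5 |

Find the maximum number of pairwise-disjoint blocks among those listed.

2

B1, B3 are pairwise disjoint (B1={R2,R3,R9}; B3={R1,R7,R8}).
Every remaining block overlaps one of these, and no 3 of the listed blocks are pairwise disjoint, so 2 is the maximum.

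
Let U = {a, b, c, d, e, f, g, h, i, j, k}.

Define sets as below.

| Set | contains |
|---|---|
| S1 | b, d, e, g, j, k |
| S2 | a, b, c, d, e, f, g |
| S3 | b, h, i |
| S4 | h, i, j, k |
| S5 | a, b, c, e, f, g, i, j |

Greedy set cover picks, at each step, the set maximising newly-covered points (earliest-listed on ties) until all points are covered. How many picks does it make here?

3

Greedy: pick S5 (covers 8 new) → pick S1 (covers 2 new) → pick S3 (covers 1 new). Total picks: 3.
(The true minimum cover uses only 2 sets, so greedy is not optimal here.)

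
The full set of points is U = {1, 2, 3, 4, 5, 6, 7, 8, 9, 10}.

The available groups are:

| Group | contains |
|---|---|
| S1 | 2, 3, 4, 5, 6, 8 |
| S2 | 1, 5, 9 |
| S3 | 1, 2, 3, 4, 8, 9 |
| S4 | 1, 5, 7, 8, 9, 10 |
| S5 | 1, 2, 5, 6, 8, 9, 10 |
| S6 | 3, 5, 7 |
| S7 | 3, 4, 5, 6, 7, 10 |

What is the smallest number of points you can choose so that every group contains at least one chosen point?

2

H = {4, 5} meets every group (each contains at least one member of H), and |H| = 2.
No single point lies in every group, so at least 2 are needed and 2 is optimal.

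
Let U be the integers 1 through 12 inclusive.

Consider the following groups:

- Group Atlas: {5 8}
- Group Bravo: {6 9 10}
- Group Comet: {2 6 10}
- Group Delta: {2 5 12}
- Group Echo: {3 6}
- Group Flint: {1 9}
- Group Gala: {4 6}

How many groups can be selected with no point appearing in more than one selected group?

3

Delta, Echo, Flint are pairwise disjoint (Delta={2,5,12}; Echo={3,6}; Flint={1,9}).
Every remaining group overlaps one of these, and no 4 of the listed groups are pairwise disjoint, so 3 is the maximum.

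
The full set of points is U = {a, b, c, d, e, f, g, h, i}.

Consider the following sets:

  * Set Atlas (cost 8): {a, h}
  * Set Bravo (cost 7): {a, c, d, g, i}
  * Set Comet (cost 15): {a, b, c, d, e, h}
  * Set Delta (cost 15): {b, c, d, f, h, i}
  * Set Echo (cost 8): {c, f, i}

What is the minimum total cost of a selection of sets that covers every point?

Bravo, Comet, Echo together cover every point (Bravo ∪ Comet ∪ Echo = {a, b, c, d, e, f, g, h, i}); total cost 7 + 15 + 8 = 30.
No covering selection has total cost below 30.

30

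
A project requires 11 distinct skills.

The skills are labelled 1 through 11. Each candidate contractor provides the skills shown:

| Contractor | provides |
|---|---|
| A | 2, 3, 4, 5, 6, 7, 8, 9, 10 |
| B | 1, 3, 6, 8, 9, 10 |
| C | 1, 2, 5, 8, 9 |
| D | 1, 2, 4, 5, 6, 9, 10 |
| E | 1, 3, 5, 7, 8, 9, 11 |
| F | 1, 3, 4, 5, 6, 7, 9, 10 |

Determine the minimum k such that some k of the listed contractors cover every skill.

A and E together: A ∪ E = {1, 2, 3, 4, 5, 6, 7, 8, 9, 10, 11} — every skill is covered.
No single contractor has all 11 skills (the largest, A, has 9), so 2 is optimal.

2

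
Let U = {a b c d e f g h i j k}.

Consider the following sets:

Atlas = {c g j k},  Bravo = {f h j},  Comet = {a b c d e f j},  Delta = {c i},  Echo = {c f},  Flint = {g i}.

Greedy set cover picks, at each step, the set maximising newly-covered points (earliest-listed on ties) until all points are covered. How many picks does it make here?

Greedy: pick Comet (covers 7 new) → pick Atlas (covers 2 new) → pick Bravo (covers 1 new) → pick Delta (covers 1 new). Total picks: 4.

4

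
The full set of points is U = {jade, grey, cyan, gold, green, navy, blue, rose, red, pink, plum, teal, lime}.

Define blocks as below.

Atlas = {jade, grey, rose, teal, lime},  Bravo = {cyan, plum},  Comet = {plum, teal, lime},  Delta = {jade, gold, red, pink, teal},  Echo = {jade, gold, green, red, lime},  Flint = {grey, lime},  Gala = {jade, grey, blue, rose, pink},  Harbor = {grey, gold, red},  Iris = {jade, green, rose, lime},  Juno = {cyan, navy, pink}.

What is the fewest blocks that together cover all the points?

Comet and Echo and Gala and Juno together: Comet ∪ Echo ∪ Gala ∪ Juno = {jade, grey, cyan, gold, green, navy, blue, rose, red, pink, plum, teal, lime} — every point is covered.
No 3 of the 10 blocks cover everything (all 120 combinations miss at least one point), so 4 is optimal.

4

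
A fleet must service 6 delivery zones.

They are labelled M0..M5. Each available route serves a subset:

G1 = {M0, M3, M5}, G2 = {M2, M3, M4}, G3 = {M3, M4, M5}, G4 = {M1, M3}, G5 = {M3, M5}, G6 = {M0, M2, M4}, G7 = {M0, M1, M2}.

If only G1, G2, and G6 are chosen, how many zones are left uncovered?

Union of G1, G2, G6 = {M0, M2, M3, M4, M5}.
Not covered: M1 — 1 zone.

1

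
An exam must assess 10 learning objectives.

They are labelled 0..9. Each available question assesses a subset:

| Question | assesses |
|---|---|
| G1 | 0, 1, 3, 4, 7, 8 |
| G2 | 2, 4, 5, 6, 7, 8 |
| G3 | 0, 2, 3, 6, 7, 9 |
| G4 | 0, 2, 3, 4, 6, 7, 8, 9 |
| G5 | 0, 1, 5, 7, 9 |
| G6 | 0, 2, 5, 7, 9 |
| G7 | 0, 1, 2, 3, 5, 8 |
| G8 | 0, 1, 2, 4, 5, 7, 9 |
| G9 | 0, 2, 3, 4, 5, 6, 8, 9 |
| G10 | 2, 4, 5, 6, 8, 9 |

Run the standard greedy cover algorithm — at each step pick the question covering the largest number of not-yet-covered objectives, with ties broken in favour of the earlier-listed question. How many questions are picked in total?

2

Greedy: pick G4 (covers 8 new) → pick G5 (covers 2 new). Total picks: 2.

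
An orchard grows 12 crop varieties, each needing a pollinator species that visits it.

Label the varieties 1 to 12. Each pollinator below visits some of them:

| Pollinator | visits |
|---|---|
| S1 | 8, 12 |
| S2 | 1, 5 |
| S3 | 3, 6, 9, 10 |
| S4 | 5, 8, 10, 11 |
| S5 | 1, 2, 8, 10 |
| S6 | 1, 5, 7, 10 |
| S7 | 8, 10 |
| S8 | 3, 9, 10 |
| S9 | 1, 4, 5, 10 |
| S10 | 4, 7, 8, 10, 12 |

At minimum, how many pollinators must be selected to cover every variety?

Take {S3, S4, S5, S10}. Their union is {1, 2, 3, 4, 5, 6, 7, 8, 9, 10, 11, 12}, which is all 12 varieties.
Only S5 contains 2, so S5 is forced; the remaining 8 varieties need at least 3 more pollinators (each remaining pollinator adds at most 3) — so at least 4 pollinators are needed, and 4 is optimal.

4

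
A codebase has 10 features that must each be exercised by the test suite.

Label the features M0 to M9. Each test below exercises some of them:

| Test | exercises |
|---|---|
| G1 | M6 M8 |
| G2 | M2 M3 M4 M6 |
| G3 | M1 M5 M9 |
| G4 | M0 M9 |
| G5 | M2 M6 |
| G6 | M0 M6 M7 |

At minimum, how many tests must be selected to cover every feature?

Take {G1, G2, G3, G6}. Their union is {M0, M1, M2, M3, M4, M5, M6, M7, M8, M9}, which is all 10 features.
Only G6 contains M7, so G6 is forced; the remaining 7 features need at least 3 more tests (each remaining test adds at most 3) — so at least 4 tests are needed, and 4 is optimal.

4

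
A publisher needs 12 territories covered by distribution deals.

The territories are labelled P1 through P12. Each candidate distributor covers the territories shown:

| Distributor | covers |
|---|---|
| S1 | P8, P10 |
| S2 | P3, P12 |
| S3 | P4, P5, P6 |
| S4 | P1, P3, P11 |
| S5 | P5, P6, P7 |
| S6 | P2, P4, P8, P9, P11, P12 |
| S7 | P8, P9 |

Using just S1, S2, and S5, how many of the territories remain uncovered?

Union of S1, S2, S5 = {P3, P5, P6, P7, P8, P10, P12}.
Not covered: P1, P2, P4, P9, P11 — 5 territories.

5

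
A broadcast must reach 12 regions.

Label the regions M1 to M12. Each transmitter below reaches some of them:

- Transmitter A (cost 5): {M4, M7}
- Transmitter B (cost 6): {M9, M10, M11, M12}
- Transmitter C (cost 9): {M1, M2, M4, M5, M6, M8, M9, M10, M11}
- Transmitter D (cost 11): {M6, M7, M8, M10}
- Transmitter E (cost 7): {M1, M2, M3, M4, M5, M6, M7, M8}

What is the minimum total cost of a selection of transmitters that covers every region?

13

B, E together cover every region (B ∪ E = {M1, M2, M3, M4, M5, M6, M7, M8, M9, M10, M11, M12}); total cost 6 + 7 = 13.
No covering selection has total cost below 13.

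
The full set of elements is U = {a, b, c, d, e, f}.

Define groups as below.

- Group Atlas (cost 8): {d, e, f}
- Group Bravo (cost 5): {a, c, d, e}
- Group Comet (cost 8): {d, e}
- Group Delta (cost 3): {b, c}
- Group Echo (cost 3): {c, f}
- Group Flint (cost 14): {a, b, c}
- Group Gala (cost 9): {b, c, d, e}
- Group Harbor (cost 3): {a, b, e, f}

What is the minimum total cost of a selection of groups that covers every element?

Bravo, Harbor together cover every element (Bravo ∪ Harbor = {a, b, c, d, e, f}); total cost 5 + 3 = 8.
No covering selection has total cost below 8.

8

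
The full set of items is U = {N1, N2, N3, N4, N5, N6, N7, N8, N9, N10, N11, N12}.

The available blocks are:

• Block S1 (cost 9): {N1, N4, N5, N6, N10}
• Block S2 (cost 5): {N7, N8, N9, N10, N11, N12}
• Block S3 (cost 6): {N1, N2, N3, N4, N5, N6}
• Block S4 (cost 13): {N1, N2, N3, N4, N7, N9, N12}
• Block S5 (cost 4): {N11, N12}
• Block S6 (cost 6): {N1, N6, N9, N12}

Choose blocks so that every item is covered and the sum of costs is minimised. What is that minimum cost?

S2, S3 together cover every item (S2 ∪ S3 = {N1, N2, N3, N4, N5, N6, N7, N8, N9, N10, N11, N12}); total cost 5 + 6 = 11.
No covering selection has total cost below 11.

11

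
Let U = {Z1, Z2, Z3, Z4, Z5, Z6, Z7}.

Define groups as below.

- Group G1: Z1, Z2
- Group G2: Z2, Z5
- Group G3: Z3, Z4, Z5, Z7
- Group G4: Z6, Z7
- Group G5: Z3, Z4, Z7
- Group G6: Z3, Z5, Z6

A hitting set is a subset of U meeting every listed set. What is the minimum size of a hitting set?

H = {Z2, Z4, Z6} meets every group (each contains at least one member of H), and |H| = 3.
No choice of 2 elements meets every group, so 3 is the minimum.

3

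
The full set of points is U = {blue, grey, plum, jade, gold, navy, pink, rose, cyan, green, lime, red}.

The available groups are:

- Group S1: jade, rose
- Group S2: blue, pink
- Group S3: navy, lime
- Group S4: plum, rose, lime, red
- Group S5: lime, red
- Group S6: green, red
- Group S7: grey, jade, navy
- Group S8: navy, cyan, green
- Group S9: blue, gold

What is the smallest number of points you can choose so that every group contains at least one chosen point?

H = {blue, jade, navy, red} meets every group (each contains at least one member of H), and |H| = 4.
The groups S1, S5, S8, S9 are pairwise disjoint, so any hitting set needs a separate point for each — at least 4. Hence 4 is optimal.

4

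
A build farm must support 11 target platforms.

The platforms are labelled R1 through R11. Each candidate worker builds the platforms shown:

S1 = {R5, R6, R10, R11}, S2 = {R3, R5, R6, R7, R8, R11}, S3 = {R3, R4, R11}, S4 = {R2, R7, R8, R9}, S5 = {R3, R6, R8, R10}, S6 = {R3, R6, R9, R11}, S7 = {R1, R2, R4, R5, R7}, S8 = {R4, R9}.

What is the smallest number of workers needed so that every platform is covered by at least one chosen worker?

S5 and S6 and S7 together: S5 ∪ S6 ∪ S7 = {R1, R2, R3, R4, R5, R6, R7, R8, R9, R10, R11} — every platform is covered.
Only S7 contains R1, so S7 is forced; the remaining 6 platforms need at least 2 more workers (each remaining worker adds at most 4) — so at least 3 workers are needed, and 3 is optimal.

3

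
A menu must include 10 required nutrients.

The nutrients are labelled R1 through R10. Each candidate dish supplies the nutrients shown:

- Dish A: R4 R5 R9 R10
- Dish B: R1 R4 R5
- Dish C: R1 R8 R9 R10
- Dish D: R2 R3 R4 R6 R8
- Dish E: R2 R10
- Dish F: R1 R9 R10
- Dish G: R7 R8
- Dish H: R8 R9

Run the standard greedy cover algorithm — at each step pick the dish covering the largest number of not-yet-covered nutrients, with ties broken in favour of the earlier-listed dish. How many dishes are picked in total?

4

Greedy: pick D (covers 5 new) → pick A (covers 3 new) → pick B (covers 1 new) → pick G (covers 1 new). Total picks: 4.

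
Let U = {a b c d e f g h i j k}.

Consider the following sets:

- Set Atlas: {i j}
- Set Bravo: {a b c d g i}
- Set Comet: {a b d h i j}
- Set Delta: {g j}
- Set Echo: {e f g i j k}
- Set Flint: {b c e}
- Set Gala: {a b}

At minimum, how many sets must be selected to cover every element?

3

Comet and Echo and Flint together: Comet ∪ Echo ∪ Flint = {a, b, c, d, e, f, g, h, i, j, k} — every element is covered.
Only Echo contains f, so Echo is forced; the remaining 5 elements need at least 2 more sets (each remaining set adds at most 4) — so at least 3 sets are needed, and 3 is optimal.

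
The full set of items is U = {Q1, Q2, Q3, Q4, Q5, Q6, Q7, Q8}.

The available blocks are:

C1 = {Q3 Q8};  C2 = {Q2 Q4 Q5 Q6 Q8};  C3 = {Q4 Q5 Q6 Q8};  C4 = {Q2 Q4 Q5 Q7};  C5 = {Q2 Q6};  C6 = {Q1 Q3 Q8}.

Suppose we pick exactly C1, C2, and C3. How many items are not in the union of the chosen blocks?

Union of C1, C2, C3 = {Q2, Q3, Q4, Q5, Q6, Q8}.
Not covered: Q1, Q7 — 2 items.

2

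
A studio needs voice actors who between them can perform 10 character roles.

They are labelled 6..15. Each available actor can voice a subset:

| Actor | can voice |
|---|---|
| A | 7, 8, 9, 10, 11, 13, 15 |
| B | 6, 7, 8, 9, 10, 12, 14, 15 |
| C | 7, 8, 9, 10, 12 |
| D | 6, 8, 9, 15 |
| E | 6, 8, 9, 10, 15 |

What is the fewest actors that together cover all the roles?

Take {A, B}. Their union is {6, 7, 8, 9, 10, 11, 12, 13, 14, 15}, which is all 10 roles.
No single actor has all 10 roles (the largest, B, has 8), so 2 is optimal.

2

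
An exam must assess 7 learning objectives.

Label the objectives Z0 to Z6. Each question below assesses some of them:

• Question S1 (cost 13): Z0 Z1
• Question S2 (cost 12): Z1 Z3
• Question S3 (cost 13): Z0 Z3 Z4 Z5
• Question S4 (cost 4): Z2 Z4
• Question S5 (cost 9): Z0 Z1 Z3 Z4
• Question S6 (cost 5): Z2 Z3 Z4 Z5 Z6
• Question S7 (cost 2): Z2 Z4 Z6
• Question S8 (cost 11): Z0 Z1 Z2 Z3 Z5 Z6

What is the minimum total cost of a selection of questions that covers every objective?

S7, S8 together cover every objective (S7 ∪ S8 = {Z0, Z1, Z2, Z3, Z4, Z5, Z6}); total cost 2 + 11 = 13.
The greedy pick S7, S6, S5 costs 16; no covering selection beats 13.

13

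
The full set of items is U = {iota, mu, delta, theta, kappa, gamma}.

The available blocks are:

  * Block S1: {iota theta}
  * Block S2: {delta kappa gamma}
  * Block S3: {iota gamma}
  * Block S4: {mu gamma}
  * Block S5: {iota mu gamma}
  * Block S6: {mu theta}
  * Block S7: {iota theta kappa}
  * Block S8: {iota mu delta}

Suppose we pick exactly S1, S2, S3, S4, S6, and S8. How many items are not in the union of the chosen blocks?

Union of S1, S2, S3, S4, S6, S8 = {iota, mu, delta, theta, kappa, gamma} — that's every item, so 0 are uncovered.

0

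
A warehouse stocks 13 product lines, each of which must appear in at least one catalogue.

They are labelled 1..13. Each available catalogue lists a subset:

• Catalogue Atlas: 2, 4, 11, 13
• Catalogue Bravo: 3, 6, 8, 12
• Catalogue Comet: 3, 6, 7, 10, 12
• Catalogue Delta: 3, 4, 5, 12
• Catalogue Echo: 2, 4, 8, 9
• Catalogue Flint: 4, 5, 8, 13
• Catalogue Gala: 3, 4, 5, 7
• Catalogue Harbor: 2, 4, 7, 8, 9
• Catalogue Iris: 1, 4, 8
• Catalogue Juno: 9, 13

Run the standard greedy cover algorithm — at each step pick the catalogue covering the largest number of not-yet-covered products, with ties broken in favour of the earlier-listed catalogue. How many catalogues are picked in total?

5

Greedy: pick Comet (covers 5 new) → pick Atlas (covers 4 new) → pick Echo (covers 2 new) → pick Delta (covers 1 new) → pick Iris (covers 1 new). Total picks: 5.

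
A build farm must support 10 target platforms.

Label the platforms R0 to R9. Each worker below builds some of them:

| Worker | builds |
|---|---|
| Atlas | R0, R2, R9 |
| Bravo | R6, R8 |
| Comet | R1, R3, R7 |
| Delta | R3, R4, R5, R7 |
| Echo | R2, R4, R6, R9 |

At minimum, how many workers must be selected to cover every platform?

Take {Atlas, Bravo, Comet, Delta}. Their union is {R0, R1, R2, R3, R4, R5, R6, R7, R8, R9}, which is all 10 platforms.
No 3 of the 5 workers cover everything (all 10 combinations miss at least one platform), so 4 is optimal.

4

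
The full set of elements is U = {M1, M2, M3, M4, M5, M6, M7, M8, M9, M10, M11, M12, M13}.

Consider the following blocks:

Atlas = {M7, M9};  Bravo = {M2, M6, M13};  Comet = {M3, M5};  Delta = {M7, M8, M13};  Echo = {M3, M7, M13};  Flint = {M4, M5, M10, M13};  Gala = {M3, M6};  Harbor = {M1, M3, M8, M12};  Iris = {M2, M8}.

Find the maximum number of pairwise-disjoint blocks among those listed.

4

Atlas, Flint, Gala, Iris are pairwise disjoint (Atlas={M7,M9}; Flint={M4,M5,M10,M13}; Gala={M3,M6}; Iris={M2,M8}).
Every remaining block overlaps one of these, and no 5 of the listed blocks are pairwise disjoint, so 4 is the maximum.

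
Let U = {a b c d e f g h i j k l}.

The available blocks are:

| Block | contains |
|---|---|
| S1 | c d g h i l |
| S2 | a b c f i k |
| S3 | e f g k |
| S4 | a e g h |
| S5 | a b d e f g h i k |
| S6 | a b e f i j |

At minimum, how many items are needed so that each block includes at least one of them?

The 2 items {a, g} hit every block.
No single item lies in every block, so at least 2 are needed and 2 is optimal.

2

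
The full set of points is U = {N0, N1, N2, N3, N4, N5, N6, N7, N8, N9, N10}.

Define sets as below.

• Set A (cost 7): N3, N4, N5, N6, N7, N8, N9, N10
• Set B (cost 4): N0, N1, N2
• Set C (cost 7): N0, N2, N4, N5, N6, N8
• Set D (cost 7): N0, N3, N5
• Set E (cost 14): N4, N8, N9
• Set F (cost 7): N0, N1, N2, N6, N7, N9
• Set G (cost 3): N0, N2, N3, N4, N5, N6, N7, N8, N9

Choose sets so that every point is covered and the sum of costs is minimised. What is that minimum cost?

11

A, B together cover every point (A ∪ B = {N0, N1, N2, N3, N4, N5, N6, N7, N8, N9, N10}); total cost 7 + 4 = 11.
The greedy pick G, B, A costs 14; no covering selection beats 11.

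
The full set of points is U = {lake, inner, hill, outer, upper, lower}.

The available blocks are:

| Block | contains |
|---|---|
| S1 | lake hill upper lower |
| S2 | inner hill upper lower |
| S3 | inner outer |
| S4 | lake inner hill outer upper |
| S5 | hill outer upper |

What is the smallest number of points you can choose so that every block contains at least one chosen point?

Take H = {outer, lower}. Each listed block contains at least one of these, so H is a hitting set of size 2.
The blocks S1, S3 are pairwise disjoint, so any hitting set needs a separate point for each — at least 2. Hence 2 is optimal.

2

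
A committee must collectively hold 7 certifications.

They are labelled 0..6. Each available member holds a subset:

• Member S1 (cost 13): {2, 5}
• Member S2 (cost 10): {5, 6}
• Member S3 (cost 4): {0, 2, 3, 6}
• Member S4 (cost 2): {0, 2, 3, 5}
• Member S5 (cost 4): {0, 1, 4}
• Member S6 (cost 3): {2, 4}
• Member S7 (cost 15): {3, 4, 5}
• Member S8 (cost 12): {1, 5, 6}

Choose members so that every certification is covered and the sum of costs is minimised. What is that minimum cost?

S3, S4, S5 together cover every certification (S3 ∪ S4 ∪ S5 = {0, 1, 2, 3, 4, 5, 6}); total cost 4 + 2 + 4 = 10.
No covering selection has total cost below 10.

10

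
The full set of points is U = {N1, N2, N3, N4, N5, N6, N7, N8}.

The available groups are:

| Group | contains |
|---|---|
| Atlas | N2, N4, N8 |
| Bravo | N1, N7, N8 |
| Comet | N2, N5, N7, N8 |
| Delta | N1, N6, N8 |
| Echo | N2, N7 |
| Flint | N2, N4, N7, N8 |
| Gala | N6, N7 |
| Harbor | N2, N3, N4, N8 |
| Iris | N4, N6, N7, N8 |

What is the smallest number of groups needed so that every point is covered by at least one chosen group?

3

Take {Comet, Delta, Harbor}. Their union is {N1, N2, N3, N4, N5, N6, N7, N8}, which is all 8 points.
Only Harbor contains N3, so Harbor is forced; the remaining 4 points need at least 2 more groups (each remaining group adds at most 2) — so at least 3 groups are needed, and 3 is optimal.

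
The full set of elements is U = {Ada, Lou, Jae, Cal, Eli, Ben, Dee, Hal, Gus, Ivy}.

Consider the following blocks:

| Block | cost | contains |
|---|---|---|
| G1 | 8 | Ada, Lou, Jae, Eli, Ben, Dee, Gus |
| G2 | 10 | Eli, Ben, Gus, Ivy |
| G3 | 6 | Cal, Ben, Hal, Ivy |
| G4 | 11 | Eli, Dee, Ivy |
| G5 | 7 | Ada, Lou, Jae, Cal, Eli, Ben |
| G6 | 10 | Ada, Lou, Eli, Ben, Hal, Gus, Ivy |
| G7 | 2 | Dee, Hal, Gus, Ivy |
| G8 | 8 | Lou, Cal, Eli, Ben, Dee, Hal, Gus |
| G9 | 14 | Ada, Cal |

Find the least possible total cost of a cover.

G5, G7 together cover every element (G5 ∪ G7 = {Ada, Lou, Jae, Cal, Eli, Ben, Dee, Hal, Gus, Ivy}); total cost 7 + 2 = 9.
No covering selection has total cost below 9.

9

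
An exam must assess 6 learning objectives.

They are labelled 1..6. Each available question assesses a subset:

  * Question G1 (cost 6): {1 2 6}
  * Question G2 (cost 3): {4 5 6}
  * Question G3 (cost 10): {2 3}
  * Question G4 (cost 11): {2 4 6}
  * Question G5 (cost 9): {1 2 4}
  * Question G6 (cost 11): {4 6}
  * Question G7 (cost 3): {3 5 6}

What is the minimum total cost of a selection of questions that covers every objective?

G5, G7 together cover every objective (G5 ∪ G7 = {1, 2, 3, 4, 5, 6}); total cost 9 + 3 = 12.
No covering selection has total cost below 12.

12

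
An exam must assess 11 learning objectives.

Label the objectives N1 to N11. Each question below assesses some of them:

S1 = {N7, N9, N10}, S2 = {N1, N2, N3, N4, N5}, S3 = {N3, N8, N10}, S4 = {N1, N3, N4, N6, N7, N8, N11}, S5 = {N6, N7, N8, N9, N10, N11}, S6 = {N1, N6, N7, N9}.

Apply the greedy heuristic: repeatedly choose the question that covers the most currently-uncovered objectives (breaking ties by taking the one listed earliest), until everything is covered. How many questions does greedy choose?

3

Greedy: pick S4 (covers 7 new) → pick S1 (covers 2 new) → pick S2 (covers 2 new). Total picks: 3.
(The true minimum cover uses only 2 questions, so greedy is not optimal here.)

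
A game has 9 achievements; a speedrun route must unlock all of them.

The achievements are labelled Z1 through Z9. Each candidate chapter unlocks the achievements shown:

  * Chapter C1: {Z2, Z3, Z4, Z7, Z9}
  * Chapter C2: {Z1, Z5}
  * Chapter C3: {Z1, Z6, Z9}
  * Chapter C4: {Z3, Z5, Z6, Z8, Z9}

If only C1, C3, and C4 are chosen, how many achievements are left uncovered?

0

Union of C1, C3, C4 = {Z1, Z2, Z3, Z4, Z5, Z6, Z7, Z8, Z9} — that's every achievement, so 0 are uncovered.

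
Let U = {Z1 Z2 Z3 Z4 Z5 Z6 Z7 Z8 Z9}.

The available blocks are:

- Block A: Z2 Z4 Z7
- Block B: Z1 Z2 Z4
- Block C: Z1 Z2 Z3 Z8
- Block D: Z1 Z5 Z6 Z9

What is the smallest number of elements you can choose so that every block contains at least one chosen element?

The 2 elements {Z1, Z2} hit every block.
The blocks A, D are pairwise disjoint, so any hitting set needs a separate element for each — at least 2. Hence 2 is optimal.

2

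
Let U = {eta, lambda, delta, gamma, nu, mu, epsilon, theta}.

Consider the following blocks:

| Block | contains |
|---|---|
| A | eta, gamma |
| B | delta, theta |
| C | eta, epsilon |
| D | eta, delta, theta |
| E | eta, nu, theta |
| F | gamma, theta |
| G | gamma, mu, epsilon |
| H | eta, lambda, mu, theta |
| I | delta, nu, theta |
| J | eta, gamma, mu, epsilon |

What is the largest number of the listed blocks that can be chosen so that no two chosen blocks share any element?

2

A, B are pairwise disjoint (A={eta,gamma}; B={delta,theta}).
Every remaining block overlaps one of these, and no 3 of the listed blocks are pairwise disjoint, so 2 is the maximum.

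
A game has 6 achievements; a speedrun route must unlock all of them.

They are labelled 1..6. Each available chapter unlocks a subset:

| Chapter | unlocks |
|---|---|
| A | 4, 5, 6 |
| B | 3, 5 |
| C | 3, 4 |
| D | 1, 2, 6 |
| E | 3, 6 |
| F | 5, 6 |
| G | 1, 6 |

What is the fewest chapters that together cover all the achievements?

3

Take {C, D, F}. Their union is {1, 2, 3, 4, 5, 6}, which is all 6 achievements.
Only D contains 2, so D is forced; the remaining 3 achievements need at least 2 more chapters (each remaining chapter adds at most 2) — so at least 3 chapters are needed, and 3 is optimal.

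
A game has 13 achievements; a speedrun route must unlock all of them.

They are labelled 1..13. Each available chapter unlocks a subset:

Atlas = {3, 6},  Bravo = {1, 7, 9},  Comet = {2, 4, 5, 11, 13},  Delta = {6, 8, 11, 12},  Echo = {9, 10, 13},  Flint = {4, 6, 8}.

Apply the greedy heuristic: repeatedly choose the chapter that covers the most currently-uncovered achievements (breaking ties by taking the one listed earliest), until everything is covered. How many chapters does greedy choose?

Greedy: pick Comet (covers 5 new) → pick Bravo (covers 3 new) → pick Delta (covers 3 new) → pick Atlas (covers 1 new) → pick Echo (covers 1 new). Total picks: 5.

5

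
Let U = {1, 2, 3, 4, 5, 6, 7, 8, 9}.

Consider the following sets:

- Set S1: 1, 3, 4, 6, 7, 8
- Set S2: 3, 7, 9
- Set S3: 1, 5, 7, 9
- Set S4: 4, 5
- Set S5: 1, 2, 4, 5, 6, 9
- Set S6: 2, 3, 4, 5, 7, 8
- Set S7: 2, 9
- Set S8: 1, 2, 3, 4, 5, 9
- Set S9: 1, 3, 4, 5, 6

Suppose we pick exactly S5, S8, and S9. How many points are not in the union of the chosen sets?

Union of S5, S8, S9 = {1, 2, 3, 4, 5, 6, 9}.
Not covered: 7, 8 — 2 points.

2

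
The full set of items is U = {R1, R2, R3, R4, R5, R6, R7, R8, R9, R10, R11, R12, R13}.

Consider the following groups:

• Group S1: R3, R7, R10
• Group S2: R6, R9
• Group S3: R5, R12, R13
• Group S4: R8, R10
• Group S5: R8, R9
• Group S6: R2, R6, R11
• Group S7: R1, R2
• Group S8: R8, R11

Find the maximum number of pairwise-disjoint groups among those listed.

5

S1, S2, S3, S7, S8 are pairwise disjoint (S1={R3,R7,R10}; S2={R6,R9}; S3={R5,R12,R13}; S7={R1,R2}; S8={R8,R11}).
Every remaining group overlaps one of these, and no 6 of the listed groups are pairwise disjoint, so 5 is the maximum.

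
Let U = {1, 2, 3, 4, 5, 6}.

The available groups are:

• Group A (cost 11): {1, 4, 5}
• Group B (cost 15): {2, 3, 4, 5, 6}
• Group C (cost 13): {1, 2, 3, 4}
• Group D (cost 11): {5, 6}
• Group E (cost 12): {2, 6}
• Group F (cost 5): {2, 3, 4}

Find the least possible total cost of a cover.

C, D together cover every point (C ∪ D = {1, 2, 3, 4, 5, 6}); total cost 13 + 11 = 24.
The greedy pick F, A, D costs 27; no covering selection beats 24.

24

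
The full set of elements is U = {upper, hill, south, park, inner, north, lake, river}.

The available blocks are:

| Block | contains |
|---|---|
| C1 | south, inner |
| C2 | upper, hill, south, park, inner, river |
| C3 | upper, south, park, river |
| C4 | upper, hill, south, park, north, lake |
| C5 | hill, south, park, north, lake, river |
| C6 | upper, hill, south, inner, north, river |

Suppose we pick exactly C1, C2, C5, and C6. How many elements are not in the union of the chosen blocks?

0

Union of C1, C2, C5, C6 = {upper, hill, south, park, inner, north, lake, river} — that's every element, so 0 are uncovered.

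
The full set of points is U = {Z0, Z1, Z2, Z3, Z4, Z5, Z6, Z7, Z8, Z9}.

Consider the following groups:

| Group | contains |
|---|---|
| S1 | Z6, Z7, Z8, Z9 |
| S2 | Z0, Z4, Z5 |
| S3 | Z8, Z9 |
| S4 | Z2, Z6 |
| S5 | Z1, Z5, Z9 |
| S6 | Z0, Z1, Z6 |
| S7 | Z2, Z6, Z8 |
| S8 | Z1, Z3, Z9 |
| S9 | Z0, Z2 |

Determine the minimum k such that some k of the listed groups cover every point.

Take {S1, S2, S4, S8}. Their union is {Z0, Z1, Z2, Z3, Z4, Z5, Z6, Z7, Z8, Z9}, which is all 10 points.
Only S8 contains Z3, so S8 is forced; the remaining 7 points need at least 3 more groups (each remaining group adds at most 3) — so at least 4 groups are needed, and 4 is optimal.

4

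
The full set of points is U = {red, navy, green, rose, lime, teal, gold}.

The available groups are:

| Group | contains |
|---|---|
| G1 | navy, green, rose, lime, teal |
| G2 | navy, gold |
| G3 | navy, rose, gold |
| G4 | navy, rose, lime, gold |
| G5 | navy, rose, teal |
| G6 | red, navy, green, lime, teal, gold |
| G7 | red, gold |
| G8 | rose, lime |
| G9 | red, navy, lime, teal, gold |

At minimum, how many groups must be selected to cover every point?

2

Take {G4, G6}. Their union is {red, navy, green, rose, lime, teal, gold}, which is all 7 points.
No single group has all 7 points (the largest, G6, has 6), so 2 is optimal.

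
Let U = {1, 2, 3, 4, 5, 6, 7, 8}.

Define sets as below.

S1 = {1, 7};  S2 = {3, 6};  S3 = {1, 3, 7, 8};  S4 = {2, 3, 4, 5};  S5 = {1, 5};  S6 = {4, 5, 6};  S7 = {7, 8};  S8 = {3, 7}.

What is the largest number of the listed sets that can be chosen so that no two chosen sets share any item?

3

S2, S5, S7 are pairwise disjoint (S2={3,6}; S5={1,5}; S7={7,8}).
Every remaining set overlaps one of these, and no 4 of the listed sets are pairwise disjoint, so 3 is the maximum.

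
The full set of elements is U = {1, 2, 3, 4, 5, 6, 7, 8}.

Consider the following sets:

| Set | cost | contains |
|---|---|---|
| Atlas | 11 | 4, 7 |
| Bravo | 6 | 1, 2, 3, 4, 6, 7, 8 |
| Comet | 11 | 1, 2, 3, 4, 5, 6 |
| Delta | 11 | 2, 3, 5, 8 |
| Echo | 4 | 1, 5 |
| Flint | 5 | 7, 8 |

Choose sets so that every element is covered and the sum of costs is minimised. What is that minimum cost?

10

Bravo, Echo together cover every element (Bravo ∪ Echo = {1, 2, 3, 4, 5, 6, 7, 8}); total cost 6 + 4 = 10.
No covering selection has total cost below 10.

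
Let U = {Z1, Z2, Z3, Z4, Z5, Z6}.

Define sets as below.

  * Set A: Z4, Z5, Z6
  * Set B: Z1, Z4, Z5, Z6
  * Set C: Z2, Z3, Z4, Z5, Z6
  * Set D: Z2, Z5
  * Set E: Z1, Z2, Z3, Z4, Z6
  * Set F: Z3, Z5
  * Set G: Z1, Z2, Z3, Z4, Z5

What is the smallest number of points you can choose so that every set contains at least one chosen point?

2

H = {Z3, Z5} meets every set (each contains at least one member of H), and |H| = 2.
No single point lies in every set, so at least 2 are needed and 2 is optimal.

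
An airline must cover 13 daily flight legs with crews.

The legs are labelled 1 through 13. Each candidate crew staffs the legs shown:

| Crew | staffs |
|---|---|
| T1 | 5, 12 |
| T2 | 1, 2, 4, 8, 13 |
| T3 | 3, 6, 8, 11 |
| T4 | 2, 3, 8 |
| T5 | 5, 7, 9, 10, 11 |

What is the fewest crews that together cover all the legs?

4

Take {T1, T2, T3, T5}. Their union is {1, 2, 3, 4, 5, 6, 7, 8, 9, 10, 11, 12, 13}, which is all 13 legs.
Only T3 contains 6, so T3 is forced; the remaining 9 legs need at least 3 more crews (each remaining crew adds at most 4) — so at least 4 crews are needed, and 4 is optimal.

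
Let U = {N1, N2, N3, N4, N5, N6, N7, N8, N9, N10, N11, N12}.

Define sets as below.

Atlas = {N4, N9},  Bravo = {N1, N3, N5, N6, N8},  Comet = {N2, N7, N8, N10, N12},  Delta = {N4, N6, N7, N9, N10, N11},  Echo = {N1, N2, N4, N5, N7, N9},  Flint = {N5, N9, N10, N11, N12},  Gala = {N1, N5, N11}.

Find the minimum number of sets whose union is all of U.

3

Bravo, Comet, and Delta cover everything between them: the union {N1, N2, N3, N4, N5, N6, N7, N8, N9, N10, N11, N12} is all of U.
Only Bravo contains N3, so Bravo is forced; the remaining 7 items need at least 2 more sets (each remaining set adds at most 5) — so at least 3 sets are needed, and 3 is optimal.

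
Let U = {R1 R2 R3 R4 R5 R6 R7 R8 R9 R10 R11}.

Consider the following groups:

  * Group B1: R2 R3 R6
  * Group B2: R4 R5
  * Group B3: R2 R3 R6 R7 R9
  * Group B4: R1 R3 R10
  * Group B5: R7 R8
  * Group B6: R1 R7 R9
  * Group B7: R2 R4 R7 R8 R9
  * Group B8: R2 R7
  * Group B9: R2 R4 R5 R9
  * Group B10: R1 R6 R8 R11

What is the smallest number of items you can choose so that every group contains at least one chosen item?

The 4 items {R1, R5, R6, R7} hit every group.
No choice of 3 items meets every group, so 4 is the minimum.

4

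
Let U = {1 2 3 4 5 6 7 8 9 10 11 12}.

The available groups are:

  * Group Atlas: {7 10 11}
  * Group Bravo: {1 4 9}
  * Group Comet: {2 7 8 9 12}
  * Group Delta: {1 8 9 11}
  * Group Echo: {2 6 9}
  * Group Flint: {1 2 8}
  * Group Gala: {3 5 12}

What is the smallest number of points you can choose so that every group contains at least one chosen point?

4

Take H = {7, 8, 9, 12}. Each listed group contains at least one of these, so H is a hitting set of size 4.
No choice of 3 points meets every group, so 4 is the minimum.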